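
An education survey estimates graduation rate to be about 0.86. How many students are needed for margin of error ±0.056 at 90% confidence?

n = z²p(1-p)/E² = 1.645²×0.86×0.14/0.056² = 103.9 → n = 104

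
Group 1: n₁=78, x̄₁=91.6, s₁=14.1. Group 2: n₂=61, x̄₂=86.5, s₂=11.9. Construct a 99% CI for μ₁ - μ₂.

Difference = 5.1. SE = √(14.1²/78 + 11.9²/61) = 2.207. CI = (-0.58, 10.78)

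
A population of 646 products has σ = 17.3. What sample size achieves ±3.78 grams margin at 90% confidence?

Without FPC: n₀ = (1.645×17.3/3.78)² = 56.681. With FPC: n = n₀N/(n₀+N-1) = 52.2 → n = 53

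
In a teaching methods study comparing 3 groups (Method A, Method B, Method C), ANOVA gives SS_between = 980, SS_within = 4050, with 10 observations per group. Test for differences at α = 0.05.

df_between = 2, df_within = 27. F = MS_between/MS_within = 490.0/150.0 = 3.267. F_crit ≈ 3.354. Fail to reject H₀.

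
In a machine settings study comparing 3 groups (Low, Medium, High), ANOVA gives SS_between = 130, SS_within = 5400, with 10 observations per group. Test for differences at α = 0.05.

df_between = 2, df_within = 27. F = MS_between/MS_within = 65.0/200.0 = 0.325. F_crit ≈ 3.354. Fail to reject H₀.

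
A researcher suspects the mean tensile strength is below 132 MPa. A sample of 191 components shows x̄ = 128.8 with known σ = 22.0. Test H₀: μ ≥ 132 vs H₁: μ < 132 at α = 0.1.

z = -2.01. Critical value: -1.28. Reject H₀.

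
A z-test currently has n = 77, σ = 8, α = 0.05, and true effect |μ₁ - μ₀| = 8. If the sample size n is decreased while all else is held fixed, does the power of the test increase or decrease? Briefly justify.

Power decreases: a smaller n inflates the standard error σ/√n, pulling the sampling distribution under H₁ back toward the critical value.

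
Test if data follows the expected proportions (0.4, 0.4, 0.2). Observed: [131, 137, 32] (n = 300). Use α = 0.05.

Expected: [120.0, 120.0, 60.0]. χ² = 16.483. df = 2, critical = 5.991. Reject H₀.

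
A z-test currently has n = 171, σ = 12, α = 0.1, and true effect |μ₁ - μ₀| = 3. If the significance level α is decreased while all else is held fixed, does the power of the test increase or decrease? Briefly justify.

Power decreases: a smaller α raises the critical value, so less of the H₁ sampling distribution falls in the rejection region.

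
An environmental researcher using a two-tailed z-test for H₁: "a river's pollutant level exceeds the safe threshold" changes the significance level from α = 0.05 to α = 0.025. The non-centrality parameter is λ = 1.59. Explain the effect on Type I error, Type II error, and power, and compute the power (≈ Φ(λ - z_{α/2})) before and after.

Decreasing α from 0.05 to 0.025:
• Type I error rate decreases (α is the Type I rate by definition).
• Critical value moves from z_{α/2} = 1.96 to 2.241, so power = Φ(λ - z_{α/2}) goes from Φ(1.59 - 1.96) = 0.356 to Φ(1.59 - 2.241) = 0.258.
• Type II error rate β = 1 - power therefore increases (0.644 → 0.742).
Appropriate when false positives are costly — here, shutting down a compliant factory unnecessarily.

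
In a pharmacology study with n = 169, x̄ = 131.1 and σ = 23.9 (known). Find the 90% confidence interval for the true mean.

CI = x̄ ± z*(σ/√n) = 131.1 ± 1.645(23.9/√169) = 131.1 ± 3.02 = (128.08, 134.12)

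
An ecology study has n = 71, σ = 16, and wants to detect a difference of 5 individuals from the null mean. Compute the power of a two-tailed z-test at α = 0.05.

SE = σ/√n = 16/√71 = 1.899. Non-centrality λ = d/SE = 5/1.899 = 2.633. Power ≈ Φ(λ - z_{α/2}) = Φ(2.633 - 1.96) = Φ(0.673) = 0.75.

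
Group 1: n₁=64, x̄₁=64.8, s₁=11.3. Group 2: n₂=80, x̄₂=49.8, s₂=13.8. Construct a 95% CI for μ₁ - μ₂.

Difference = 15.0. SE = √(11.3²/64 + 13.8²/80) = 2.092. CI = (10.9, 19.1)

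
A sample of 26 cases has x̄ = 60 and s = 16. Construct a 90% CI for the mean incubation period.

CI = x̄ ± t*(s/√n) = 60 ± 1.708(16/√26) = (54.64, 65.36)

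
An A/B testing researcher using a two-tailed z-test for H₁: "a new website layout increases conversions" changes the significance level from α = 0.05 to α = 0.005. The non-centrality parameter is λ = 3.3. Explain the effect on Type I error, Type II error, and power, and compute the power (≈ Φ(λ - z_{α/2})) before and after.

Decreasing α from 0.05 to 0.005:
• Type I error rate decreases (α is the Type I rate by definition).
• Critical value moves from z_{α/2} = 1.96 to 2.807, so power = Φ(λ - z_{α/2}) goes from Φ(3.3 - 1.96) = 0.91 to Φ(3.3 - 2.807) = 0.689.
• Type II error rate β = 1 - power therefore increases (0.09 → 0.311).
Appropriate when false positives are costly — here, rolling out a layout that doesn't actually help — wasted engineering effort.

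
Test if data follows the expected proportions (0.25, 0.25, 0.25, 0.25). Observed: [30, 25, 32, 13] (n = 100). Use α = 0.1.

Expected: [25.0, 25.0, 25.0, 25.0]. χ² = 8.72. df = 3, critical = 6.251. Reject H₀.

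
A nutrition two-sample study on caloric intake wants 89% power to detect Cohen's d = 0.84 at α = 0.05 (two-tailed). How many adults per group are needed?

z_{α/2} = 1.96, z_β = Φ⁻¹(0.89) = 1.227. For large effect (d = 0.84): n per group = 2(z_{α/2} + z_β)²/d² = 2(1.96 + 1.227)²/0.84² = 28.8 → 29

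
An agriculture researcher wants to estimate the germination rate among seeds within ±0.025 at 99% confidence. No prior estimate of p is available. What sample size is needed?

Conservative approach: use p = 0.5 (maximizes p(1-p) = 0.25). n = z²(0.25)/E² = 2.576²×0.25/0.025² = 2654.3 → n = 2655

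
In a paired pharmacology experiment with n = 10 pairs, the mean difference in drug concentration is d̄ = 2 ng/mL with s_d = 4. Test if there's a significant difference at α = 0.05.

t = d̄/(s_d/√n) = 2/(4/√10) = 1.581. df = 9, critical t = ±2.262. Fail to reject H₀.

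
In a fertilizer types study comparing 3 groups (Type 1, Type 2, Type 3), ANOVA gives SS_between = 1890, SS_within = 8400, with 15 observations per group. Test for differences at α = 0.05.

df_between = 2, df_within = 42. F = MS_between/MS_within = 945.0/200.0 = 4.725. F_crit ≈ 3.22. Reject H₀. At least one mean differs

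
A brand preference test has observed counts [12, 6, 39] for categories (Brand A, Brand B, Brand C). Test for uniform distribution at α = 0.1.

Expected = 19 each. χ² = Σ(O-E)²/E = 32.526. df = 2, critical value = 4.605. Reject H₀.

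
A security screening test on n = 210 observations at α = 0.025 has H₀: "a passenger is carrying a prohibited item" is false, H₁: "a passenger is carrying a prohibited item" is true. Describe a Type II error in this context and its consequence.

Type II error: failing to reject H₀ when it is false — concluding that a passenger is carrying a prohibited item is not supported when in fact it is. Consequence: letting a prohibited item through — security breach.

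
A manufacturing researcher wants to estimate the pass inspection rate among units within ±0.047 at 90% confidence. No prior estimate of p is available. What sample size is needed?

Conservative approach: use p = 0.5 (maximizes p(1-p) = 0.25). n = z²(0.25)/E² = 1.645²×0.25/0.047² = 306.2 → n = 307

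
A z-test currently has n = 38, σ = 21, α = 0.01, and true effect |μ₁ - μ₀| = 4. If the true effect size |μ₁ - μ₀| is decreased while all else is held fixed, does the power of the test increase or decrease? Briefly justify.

Power decreases: a smaller true effect decreases the non-centrality λ = |μ₁ - μ₀|/(σ/√n).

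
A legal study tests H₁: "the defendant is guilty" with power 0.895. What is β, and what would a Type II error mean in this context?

β = 1 - power = 1 - 0.895 = 0.105. A Type II error is failing to reject H₀ when H₀ is false (false negative) — here, failing to conclude that the defendant is guilty when in fact it is true. Consequence: acquitting a guilty person.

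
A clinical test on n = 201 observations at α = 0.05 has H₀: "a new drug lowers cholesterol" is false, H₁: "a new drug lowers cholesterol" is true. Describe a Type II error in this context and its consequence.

Type II error: failing to reject H₀ when it is false — concluding that a new drug lowers cholesterol is not supported when in fact it is. Consequence: shelving an effective drug — patients miss out on a treatment that would have helped.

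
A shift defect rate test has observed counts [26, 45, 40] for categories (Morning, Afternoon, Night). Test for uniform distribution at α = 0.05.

Expected = 37 each. χ² = Σ(O-E)²/E = 5.243. df = 2, critical value = 5.991. Fail to reject H₀.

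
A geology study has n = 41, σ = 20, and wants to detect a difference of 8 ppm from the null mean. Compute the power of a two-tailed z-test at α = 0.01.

SE = σ/√n = 20/√41 = 3.123. Non-centrality λ = d/SE = 8/3.123 = 2.561. Power ≈ Φ(λ - z_{α/2}) = Φ(2.561 - 2.576) = Φ(-0.015) = 0.494.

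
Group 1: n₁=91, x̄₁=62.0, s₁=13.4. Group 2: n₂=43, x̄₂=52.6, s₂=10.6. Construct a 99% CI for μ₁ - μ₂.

Difference = 9.4. SE = √(13.4²/91 + 10.6²/43) = 2.142. CI = (3.88, 14.92)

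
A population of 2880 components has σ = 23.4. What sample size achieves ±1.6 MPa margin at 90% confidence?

Without FPC: n₀ = (1.645×23.4/1.6)² = 578.793. With FPC: n = n₀N/(n₀+N-1) = 482.1 → n = 483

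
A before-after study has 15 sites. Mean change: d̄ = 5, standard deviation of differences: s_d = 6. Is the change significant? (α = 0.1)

t = d̄/(s_d/√n) = 5/(6/√15) = 3.227. df = 14, critical t = ±1.761. Reject H₀.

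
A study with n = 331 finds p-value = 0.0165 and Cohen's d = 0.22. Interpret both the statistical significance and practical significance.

Statistically significant (p = 0.0165 < 0.05). Cohen's d = 0.22 indicates a small effect size. Both statistical and practical significance should be considered.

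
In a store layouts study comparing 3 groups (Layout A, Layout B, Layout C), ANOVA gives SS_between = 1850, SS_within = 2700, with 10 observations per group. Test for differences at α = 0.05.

df_between = 2, df_within = 27. F = MS_between/MS_within = 925.0/100.0 = 9.25. F_crit ≈ 3.354. Reject H₀. At least one mean differs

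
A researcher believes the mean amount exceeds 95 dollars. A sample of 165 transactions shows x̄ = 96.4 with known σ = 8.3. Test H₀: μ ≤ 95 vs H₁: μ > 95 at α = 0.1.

z = 2.167. Critical value: 1.28. Reject H₀.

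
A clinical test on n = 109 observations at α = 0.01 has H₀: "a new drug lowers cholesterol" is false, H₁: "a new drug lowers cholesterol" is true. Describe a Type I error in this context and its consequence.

Type I error: rejecting H₀ when it is true — concluding that a new drug lowers cholesterol when in fact it is not. Consequence: approving an ineffective drug — patients take a useless medication and may skip effective alternatives.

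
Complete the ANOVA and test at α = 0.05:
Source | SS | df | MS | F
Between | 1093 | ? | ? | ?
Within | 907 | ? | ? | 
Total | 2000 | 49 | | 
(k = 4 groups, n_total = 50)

df_between = 3, df_within = 46. MS_between = 364.33, MS_within = 19.72. F = 18.478, F_crit ≈ 2.807. Reject H₀.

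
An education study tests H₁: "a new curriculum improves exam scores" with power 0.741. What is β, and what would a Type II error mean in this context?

β = 1 - power = 1 - 0.741 = 0.259. A Type II error is failing to reject H₀ when H₀ is false (false negative) — here, failing to conclude that a new curriculum improves exam scores when in fact it is true. Consequence: keeping the old curriculum when the new one would have helped students.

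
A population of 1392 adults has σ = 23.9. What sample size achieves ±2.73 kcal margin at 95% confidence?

Without FPC: n₀ = (1.96×23.9/2.73)² = 294.43. With FPC: n = n₀N/(n₀+N-1) = 243.2 → n = 244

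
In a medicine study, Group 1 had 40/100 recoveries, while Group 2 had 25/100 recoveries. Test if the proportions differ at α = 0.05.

p̂₁ = 0.4, p̂₂ = 0.25, pooled p̂ = 0.325. z = 2.265. Critical: ±1.96. Reject H₀.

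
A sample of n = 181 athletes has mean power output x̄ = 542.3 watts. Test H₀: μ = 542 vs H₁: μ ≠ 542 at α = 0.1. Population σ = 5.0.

z = (x̄ - μ₀)/(σ/√n) = (542.3 - 542)/(5.0/√181) = 0.807. Critical value: ±1.645. Since |0.807| ≤ 1.645, Fail to reject H₀.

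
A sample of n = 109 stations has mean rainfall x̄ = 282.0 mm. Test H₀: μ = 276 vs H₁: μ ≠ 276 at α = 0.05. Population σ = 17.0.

z = (x̄ - μ₀)/(σ/√n) = (282.0 - 276)/(17.0/√109) = 3.685. Critical value: ±1.96. Since |3.685| > 1.96, Reject H₀.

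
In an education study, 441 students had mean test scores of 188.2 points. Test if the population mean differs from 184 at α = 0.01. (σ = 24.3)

z = (x̄ - μ₀)/(σ/√n) = (188.2 - 184)/(24.3/√441) = 3.63. Critical value: ±2.576. Since |3.63| > 2.576, Reject H₀.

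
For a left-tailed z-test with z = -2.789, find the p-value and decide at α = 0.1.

p = P(Z < -2.789) = Φ(-2.789) ≈ 0.0026. Since p < 0.1, reject H₀ (significant) at α = 0.1.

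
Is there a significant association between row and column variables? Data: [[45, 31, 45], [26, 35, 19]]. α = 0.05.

χ² = 7.853. df = 2, critical = 5.991. Reject H₀. Variables are dependent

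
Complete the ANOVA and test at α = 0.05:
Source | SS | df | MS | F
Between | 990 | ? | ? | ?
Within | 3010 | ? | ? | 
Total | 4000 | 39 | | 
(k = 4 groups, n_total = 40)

df_between = 3, df_within = 36. MS_between = 330.0, MS_within = 83.61. F = 3.947, F_crit ≈ 2.866. Reject H₀.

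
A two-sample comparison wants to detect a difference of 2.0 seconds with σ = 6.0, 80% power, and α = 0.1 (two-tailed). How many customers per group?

n per group = 2(z_α/2 + z_β)²σ²/d² = 2×(1.645 + 0.84)²×6.0²/2.0² = 111.2 → n = 112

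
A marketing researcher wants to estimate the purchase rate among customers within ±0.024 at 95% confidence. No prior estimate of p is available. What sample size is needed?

Conservative approach: use p = 0.5 (maximizes p(1-p) = 0.25). n = z²(0.25)/E² = 1.96²×0.25/0.024² = 1667.4 → n = 1668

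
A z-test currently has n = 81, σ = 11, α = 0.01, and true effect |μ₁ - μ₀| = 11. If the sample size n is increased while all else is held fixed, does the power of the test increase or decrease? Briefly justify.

Power increases: a larger n shrinks the standard error σ/√n, moving the sampling distribution under H₁ further from the critical value.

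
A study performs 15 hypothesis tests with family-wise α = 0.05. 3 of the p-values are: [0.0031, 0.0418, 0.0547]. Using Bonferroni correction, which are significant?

Bonferroni α = 0.05/15 = 0.00333. Significant p-values: [0.0031]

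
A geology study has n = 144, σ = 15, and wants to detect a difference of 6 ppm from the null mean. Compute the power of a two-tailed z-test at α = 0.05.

SE = σ/√n = 15/√144 = 1.25. Non-centrality λ = d/SE = 6/1.25 = 4.8. Power ≈ Φ(λ - z_{α/2}) = Φ(4.8 - 1.96) = Φ(2.84) = 0.998.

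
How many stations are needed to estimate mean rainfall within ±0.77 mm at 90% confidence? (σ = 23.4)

n = (z*σ/E)² = (1.645×23.4/0.77)² = 2499.1 → n = 2500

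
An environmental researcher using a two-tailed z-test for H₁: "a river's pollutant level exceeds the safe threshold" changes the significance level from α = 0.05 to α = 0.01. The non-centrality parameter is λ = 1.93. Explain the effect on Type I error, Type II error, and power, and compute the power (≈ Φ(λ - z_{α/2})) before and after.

Decreasing α from 0.05 to 0.01:
• Type I error rate decreases (α is the Type I rate by definition).
• Critical value moves from z_{α/2} = 1.96 to 2.576, so power = Φ(λ - z_{α/2}) goes from Φ(1.93 - 1.96) = 0.488 to Φ(1.93 - 2.576) = 0.259.
• Type II error rate β = 1 - power therefore increases (0.512 → 0.741).
Appropriate when false positives are costly — here, shutting down a compliant factory unnecessarily.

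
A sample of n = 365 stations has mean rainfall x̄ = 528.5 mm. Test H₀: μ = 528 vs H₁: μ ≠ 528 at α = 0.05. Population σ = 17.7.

z = (x̄ - μ₀)/(σ/√n) = (528.5 - 528)/(17.7/√365) = 0.54. Critical value: ±1.96. Since |0.54| ≤ 1.96, Fail to reject H₀.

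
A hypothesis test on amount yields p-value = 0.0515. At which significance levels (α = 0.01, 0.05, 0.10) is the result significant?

p = 0.0515. Significant at: α = 0.1.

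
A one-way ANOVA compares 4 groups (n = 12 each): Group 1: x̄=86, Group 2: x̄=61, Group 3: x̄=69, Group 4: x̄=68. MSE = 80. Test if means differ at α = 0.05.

Grand mean = 71.0. SS_between = 4056.0, MS_between = 1352.0. F = 16.9, F_crit ≈ 2.816. Reject H₀.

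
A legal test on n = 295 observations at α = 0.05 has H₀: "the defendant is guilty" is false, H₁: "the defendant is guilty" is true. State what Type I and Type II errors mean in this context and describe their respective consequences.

Type I (false positive): concluding that the defendant is guilty when it is not — convicting an innocent person. Type II (false negative): failing to conclude that the defendant is guilty when it is — acquitting a guilty person. Which is costlier depends on domain priorities and is a judgement call rather than a statistical fact.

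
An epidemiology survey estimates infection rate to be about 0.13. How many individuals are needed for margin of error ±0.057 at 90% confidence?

n = z²p(1-p)/E² = 1.645²×0.13×0.87/0.057² = 94.2 → n = 95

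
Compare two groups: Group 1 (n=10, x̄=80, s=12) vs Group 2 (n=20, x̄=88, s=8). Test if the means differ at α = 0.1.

Pooled sp = 9.47. t = -2.181, df = 28. Critical t = ±1.701. Reject H₀.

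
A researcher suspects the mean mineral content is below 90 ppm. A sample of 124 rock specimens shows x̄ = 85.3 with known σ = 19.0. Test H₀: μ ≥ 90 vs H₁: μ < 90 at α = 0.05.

z = -2.755. Critical value: -1.645. Reject H₀.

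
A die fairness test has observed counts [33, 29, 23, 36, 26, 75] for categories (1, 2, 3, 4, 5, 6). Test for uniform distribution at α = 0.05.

Expected = 37 each. χ² = Σ(O-E)²/E = 49.784. df = 5, critical value = 11.07. Reject H₀.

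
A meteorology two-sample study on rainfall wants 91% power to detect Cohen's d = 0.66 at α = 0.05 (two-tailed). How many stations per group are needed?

z_{α/2} = 1.96, z_β = Φ⁻¹(0.91) = 1.341. For medium effect (d = 0.66): n per group = 2(z_{α/2} + z_β)²/d² = 2(1.96 + 1.341)²/0.66² = 50.03 → 51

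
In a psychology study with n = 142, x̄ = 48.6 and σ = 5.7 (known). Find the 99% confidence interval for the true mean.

CI = x̄ ± z*(σ/√n) = 48.6 ± 2.576(5.7/√142) = 48.6 ± 1.23 = (47.37, 49.83)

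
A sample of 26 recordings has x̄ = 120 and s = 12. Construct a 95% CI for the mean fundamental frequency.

CI = x̄ ± t*(s/√n) = 120 ± 2.06(12/√26) = (115.15, 124.85)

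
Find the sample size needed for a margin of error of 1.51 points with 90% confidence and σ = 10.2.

n = (z*σ/E)² = (1.645×10.2/1.51)² = 123.5 → n = 124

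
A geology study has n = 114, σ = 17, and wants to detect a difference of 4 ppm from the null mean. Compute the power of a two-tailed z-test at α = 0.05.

SE = σ/√n = 17/√114 = 1.592. Non-centrality λ = d/SE = 4/1.592 = 2.512. Power ≈ Φ(λ - z_{α/2}) = Φ(2.512 - 1.96) = Φ(0.552) = 0.71.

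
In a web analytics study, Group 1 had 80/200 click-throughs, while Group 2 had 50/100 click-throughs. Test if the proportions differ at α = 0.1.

p̂₁ = 0.4, p̂₂ = 0.5, pooled p̂ = 0.433. z = -1.648. Critical: ±1.645. Reject H₀.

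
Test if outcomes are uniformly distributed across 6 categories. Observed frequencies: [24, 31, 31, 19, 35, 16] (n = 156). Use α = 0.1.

Expected = 26 each. χ² = Σ(O-E)²/E = 10.923. df = 5, critical value = 9.236. Reject H₀.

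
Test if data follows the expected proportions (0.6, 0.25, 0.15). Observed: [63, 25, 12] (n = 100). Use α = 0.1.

Expected: [60.0, 25.0, 15.0]. χ² = 0.75. df = 2, critical = 4.605. Fail to reject H₀.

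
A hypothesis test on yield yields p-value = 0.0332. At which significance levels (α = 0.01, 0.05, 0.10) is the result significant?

p = 0.0332. Significant at: α = 0.05, 0.1.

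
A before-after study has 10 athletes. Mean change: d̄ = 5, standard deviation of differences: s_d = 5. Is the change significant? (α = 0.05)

t = d̄/(s_d/√n) = 5/(5/√10) = 3.162. df = 9, critical t = ±2.262. Reject H₀.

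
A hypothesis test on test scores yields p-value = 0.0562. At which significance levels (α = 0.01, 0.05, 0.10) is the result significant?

p = 0.0562. Significant at: α = 0.1.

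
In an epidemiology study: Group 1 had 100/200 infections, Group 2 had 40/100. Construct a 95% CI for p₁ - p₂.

p̂₁ = 0.5, p̂₂ = 0.4. Difference = 0.1. CI = (-0.018, 0.218)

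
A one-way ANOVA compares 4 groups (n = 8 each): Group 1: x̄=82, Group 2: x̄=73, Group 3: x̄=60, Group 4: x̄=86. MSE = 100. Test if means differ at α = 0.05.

Grand mean = 75.25. SS_between = 3190.0, MS_between = 1063.33. F = 10.633, F_crit ≈ 2.947. Reject H₀.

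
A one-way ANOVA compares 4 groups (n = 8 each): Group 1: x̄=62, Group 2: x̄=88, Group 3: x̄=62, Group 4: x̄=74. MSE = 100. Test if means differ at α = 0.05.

Grand mean = 71.5. SS_between = 3672.0, MS_between = 1224.0. F = 12.24, F_crit ≈ 2.947. Reject H₀.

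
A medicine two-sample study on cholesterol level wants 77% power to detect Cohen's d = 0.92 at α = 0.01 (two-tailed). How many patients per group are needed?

z_{α/2} = 2.576, z_β = Φ⁻¹(0.77) = 0.739. For large effect (d = 0.92): n per group = 2(z_{α/2} + z_β)²/d² = 2(2.576 + 0.739)²/0.92² = 26.0 → 26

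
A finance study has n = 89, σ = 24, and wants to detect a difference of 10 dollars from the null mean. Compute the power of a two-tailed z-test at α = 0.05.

SE = σ/√n = 24/√89 = 2.544. Non-centrality λ = d/SE = 10/2.544 = 3.931. Power ≈ Φ(λ - z_{α/2}) = Φ(3.931 - 1.96) = Φ(1.971) = 0.976.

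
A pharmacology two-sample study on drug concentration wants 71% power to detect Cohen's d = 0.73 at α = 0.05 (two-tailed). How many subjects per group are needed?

z_{α/2} = 1.96, z_β = Φ⁻¹(0.71) = 0.553. For medium effect (d = 0.73): n per group = 2(z_{α/2} + z_β)²/d² = 2(1.96 + 0.553)²/0.73² = 23.7 → 24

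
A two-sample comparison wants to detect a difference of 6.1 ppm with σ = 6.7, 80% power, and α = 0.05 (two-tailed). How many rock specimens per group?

n per group = 2(z_α/2 + z_β)²σ²/d² = 2×(1.96 + 0.84)²×6.7²/6.1² = 18.9 → n = 19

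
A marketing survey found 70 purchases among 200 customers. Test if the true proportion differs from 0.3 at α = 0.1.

p̂ = 0.35, p₀ = 0.3. z = (p̂ - p₀)/√(p₀(1-p₀)/n) = 1.543. Critical: ±1.645. Fail to reject H₀.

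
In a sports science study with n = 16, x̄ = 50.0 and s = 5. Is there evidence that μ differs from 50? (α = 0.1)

t = (x̄ - μ₀)/(s/√n) = (50.0 - 50)/(5/√16) = 0.0. df = 15, critical t = ±1.753. Fail to reject H₀.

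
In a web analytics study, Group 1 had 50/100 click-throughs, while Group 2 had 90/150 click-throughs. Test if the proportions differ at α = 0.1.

p̂₁ = 0.5, p̂₂ = 0.6, pooled p̂ = 0.56. z = -1.56. Critical: ±1.645. Fail to reject H₀.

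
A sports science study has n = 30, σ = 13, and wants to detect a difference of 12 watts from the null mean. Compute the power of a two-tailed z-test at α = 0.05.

SE = σ/√n = 13/√30 = 2.373. Non-centrality λ = d/SE = 12/2.373 = 5.056. Power ≈ Φ(λ - z_{α/2}) = Φ(5.056 - 1.96) = Φ(3.096) = 0.999.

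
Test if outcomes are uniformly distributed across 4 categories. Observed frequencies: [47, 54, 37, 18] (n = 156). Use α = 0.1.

Expected = 39 each. χ² = Σ(O-E)²/E = 18.821. df = 3, critical value = 6.251. Reject H₀.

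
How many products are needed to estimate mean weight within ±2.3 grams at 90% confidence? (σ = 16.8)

n = (z*σ/E)² = (1.645×16.8/2.3)² = 144.4 → n = 145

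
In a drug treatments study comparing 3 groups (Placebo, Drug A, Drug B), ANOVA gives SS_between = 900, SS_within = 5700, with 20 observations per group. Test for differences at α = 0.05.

df_between = 2, df_within = 57. F = MS_between/MS_within = 450.0/100.0 = 4.5. F_crit ≈ 3.159. Reject H₀. At least one mean differs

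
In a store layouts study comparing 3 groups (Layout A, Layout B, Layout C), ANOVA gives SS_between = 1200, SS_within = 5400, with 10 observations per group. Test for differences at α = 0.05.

df_between = 2, df_within = 27. F = MS_between/MS_within = 600.0/200.0 = 3.0. F_crit ≈ 3.354. Fail to reject H₀.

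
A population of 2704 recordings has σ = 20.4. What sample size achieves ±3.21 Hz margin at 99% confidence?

Without FPC: n₀ = (2.576×20.4/3.21)² = 268.004. With FPC: n = n₀N/(n₀+N-1) = 243.9 → n = 244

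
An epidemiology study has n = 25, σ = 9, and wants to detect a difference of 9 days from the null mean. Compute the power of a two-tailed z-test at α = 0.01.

SE = σ/√n = 9/√25 = 1.8. Non-centrality λ = d/SE = 9/1.8 = 5.0. Power ≈ Φ(λ - z_{α/2}) = Φ(5.0 - 2.576) = Φ(2.424) = 0.992.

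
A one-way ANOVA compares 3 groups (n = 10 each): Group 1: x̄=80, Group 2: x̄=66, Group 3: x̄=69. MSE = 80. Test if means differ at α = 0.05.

Grand mean = 71.67. SS_between = 1086.67, MS_between = 543.33. F = 6.792, F_crit ≈ 3.354. Reject H₀.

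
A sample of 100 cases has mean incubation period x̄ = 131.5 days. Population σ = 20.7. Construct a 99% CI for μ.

CI = x̄ ± z*(σ/√n) = 131.5 ± 2.576(20.7/√100) = 131.5 ± 5.33 = (126.17, 136.83)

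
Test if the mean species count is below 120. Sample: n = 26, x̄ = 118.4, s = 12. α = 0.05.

t = (118.4 - 120)/(12/√26) = -0.68, df = 25. Critical t = -1.708. Fail to reject H₀.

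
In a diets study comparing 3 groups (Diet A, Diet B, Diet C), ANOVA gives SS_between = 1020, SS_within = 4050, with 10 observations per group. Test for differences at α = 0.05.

df_between = 2, df_within = 27. F = MS_between/MS_within = 510.0/150.0 = 3.4. F_crit ≈ 3.354. Reject H₀. At least one mean differs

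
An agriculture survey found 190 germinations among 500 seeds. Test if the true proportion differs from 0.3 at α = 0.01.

p̂ = 0.38, p₀ = 0.3. z = (p̂ - p₀)/√(p₀(1-p₀)/n) = 3.904. Critical: ±2.576. Reject H₀.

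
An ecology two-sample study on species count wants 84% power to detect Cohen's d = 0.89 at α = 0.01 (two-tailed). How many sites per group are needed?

z_{α/2} = 2.576, z_β = Φ⁻¹(0.84) = 0.994. For large effect (d = 0.89): n per group = 2(z_{α/2} + z_β)²/d² = 2(2.576 + 0.994)²/0.89² = 32.2 → 33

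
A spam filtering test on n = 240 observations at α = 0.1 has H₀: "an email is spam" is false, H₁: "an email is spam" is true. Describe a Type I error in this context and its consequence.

Type I error: rejecting H₀ when it is true — concluding that an email is spam when in fact it is not. Consequence: a legitimate email is sent to the spam folder and the user misses it.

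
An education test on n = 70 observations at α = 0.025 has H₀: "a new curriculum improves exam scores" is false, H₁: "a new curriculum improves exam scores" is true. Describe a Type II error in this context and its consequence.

Type II error: failing to reject H₀ when it is false — concluding that a new curriculum improves exam scores is not supported when in fact it is. Consequence: keeping the old curriculum when the new one would have helped students.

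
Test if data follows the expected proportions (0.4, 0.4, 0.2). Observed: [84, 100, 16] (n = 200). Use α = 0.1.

Expected: [80.0, 80.0, 40.0]. χ² = 19.6. df = 2, critical = 4.605. Reject H₀.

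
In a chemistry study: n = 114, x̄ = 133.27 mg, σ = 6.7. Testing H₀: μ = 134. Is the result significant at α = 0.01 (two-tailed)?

z = (133.27 - 134)/(6.7/√114) = -1.163. Since |z| ≤ 2.576, not significant at α = 0.01.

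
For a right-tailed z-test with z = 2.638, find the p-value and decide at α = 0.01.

p = P(Z > 2.638) = 1 - Φ(2.638) ≈ 0.0042. Since p < 0.01, reject H₀ (significant) at α = 0.01.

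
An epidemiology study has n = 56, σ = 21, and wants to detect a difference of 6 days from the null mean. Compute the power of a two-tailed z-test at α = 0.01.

SE = σ/√n = 21/√56 = 2.806. Non-centrality λ = d/SE = 6/2.806 = 2.138. Power ≈ Φ(λ - z_{α/2}) = Φ(2.138 - 2.576) = Φ(-0.438) = 0.331.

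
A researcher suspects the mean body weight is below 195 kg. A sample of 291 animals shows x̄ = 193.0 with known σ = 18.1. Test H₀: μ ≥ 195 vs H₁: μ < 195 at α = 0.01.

z = -1.885. Critical value: -2.33. Fail to reject H₀.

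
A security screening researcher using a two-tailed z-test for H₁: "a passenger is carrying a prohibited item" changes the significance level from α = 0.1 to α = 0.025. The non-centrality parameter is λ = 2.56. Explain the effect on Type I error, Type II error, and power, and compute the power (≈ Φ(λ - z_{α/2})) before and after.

Decreasing α from 0.1 to 0.025:
• Type I error rate decreases (α is the Type I rate by definition).
• Critical value moves from z_{α/2} = 1.645 to 2.241, so power = Φ(λ - z_{α/2}) goes from Φ(2.56 - 1.645) = 0.82 to Φ(2.56 - 2.241) = 0.625.
• Type II error rate β = 1 - power therefore increases (0.18 → 0.375).
Appropriate when false positives are costly — here, detaining an innocent passenger — delay and inconvenience.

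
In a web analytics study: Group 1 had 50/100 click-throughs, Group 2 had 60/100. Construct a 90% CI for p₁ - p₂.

p̂₁ = 0.5, p̂₂ = 0.6. Difference = -0.1. CI = (-0.215, 0.015)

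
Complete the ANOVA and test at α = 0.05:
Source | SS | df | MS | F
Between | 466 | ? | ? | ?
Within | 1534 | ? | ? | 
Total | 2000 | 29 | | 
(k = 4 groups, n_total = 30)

df_between = 3, df_within = 26. MS_between = 155.33, MS_within = 59.0. F = 2.633, F_crit ≈ 2.975. Fail to reject H₀.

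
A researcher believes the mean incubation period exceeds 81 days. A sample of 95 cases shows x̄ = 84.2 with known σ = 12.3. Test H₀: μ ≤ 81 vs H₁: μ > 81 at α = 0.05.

z = 2.536. Critical value: 1.645. Reject H₀.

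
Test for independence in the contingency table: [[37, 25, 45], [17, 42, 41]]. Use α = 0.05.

χ² = 11.684. df = 2, critical = 5.991. Reject H₀. Variables are dependent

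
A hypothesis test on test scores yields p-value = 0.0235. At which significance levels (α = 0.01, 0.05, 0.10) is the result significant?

p = 0.0235. Significant at: α = 0.05, 0.1.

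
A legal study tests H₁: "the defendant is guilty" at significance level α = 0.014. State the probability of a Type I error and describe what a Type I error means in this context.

P(Type I error) = α = 0.014. A Type I error is rejecting H₀ when H₀ is actually true (false positive) — here, concluding that the defendant is guilty when in fact this is not the case. Consequence: convicting an innocent person.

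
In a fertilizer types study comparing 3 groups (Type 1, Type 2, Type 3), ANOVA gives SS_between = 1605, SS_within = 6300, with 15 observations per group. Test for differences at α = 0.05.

df_between = 2, df_within = 42. F = MS_between/MS_within = 802.5/150.0 = 5.35. F_crit ≈ 3.22. Reject H₀. At least one mean differs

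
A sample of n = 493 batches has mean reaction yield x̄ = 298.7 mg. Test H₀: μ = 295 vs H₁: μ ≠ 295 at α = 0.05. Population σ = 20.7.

z = (x̄ - μ₀)/(σ/√n) = (298.7 - 295)/(20.7/√493) = 3.969. Critical value: ±1.96. Since |3.969| > 1.96, Reject H₀.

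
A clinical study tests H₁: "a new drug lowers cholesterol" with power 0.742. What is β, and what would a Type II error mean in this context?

β = 1 - power = 1 - 0.742 = 0.258. A Type II error is failing to reject H₀ when H₀ is false (false negative) — here, failing to conclude that a new drug lowers cholesterol when in fact it is true. Consequence: shelving an effective drug — patients miss out on a treatment that would have helped.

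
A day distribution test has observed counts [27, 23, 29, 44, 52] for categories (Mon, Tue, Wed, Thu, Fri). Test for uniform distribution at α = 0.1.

Expected = 35 each. χ² = Σ(O-E)²/E = 17.543. df = 4, critical value = 7.779. Reject H₀.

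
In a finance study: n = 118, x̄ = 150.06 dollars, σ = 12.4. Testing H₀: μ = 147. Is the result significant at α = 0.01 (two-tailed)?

z = (150.06 - 147)/(12.4/√118) = 2.681. Since |z| > 2.576, significant at α = 0.01.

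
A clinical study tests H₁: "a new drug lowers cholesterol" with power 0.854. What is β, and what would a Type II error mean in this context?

β = 1 - power = 1 - 0.854 = 0.146. A Type II error is failing to reject H₀ when H₀ is false (false negative) — here, failing to conclude that a new drug lowers cholesterol when in fact it is true. Consequence: shelving an effective drug — patients miss out on a treatment that would have helped.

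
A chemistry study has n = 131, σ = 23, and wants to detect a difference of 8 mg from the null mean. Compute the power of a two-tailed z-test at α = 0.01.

SE = σ/√n = 23/√131 = 2.01. Non-centrality λ = d/SE = 8/2.01 = 3.981. Power ≈ Φ(λ - z_{α/2}) = Φ(3.981 - 2.576) = Φ(1.405) = 0.92.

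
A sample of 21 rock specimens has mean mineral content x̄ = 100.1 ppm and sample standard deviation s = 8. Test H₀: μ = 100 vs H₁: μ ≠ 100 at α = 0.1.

t = (x̄ - μ₀)/(s/√n) = (100.1 - 100)/(8/√21) = 0.057. df = 20, critical t = ±1.725. Fail to reject H₀.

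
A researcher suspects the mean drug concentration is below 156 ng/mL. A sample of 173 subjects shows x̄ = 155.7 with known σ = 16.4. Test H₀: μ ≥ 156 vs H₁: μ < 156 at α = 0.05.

z = -0.241. Critical value: -1.645. Fail to reject H₀.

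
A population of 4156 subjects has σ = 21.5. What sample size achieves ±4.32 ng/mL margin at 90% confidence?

Without FPC: n₀ = (1.645×21.5/4.32)² = 67.026. With FPC: n = n₀N/(n₀+N-1) = 66.0 → n = 66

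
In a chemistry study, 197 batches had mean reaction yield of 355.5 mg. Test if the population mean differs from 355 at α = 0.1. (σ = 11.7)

z = (x̄ - μ₀)/(σ/√n) = (355.5 - 355)/(11.7/√197) = 0.6. Critical value: ±1.645. Since |0.6| ≤ 1.645, Fail to reject H₀.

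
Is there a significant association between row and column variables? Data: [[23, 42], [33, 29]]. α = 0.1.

χ² = 4.097. df = 1, critical = 2.706. Reject H₀. Variables are dependent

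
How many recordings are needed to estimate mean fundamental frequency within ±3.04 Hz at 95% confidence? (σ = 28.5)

n = (z*σ/E)² = (1.96×28.5/3.04)² = 337.6 → n = 338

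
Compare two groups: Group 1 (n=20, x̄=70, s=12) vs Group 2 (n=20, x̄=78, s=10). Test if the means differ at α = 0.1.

Pooled sp = 11.05. t = -2.29, df = 38. Critical t = ±1.686. Reject H₀.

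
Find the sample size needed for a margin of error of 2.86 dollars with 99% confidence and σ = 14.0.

n = (z*σ/E)² = (2.576×14.0/2.86)² = 159.01 → n = 160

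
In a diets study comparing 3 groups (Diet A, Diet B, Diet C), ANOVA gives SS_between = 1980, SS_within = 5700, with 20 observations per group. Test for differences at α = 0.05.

df_between = 2, df_within = 57. F = MS_between/MS_within = 990.0/100.0 = 9.9. F_crit ≈ 3.159. Reject H₀. At least one mean differs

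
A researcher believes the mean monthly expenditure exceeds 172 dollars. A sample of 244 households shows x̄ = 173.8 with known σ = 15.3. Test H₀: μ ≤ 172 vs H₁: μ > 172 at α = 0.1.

z = 1.838. Critical value: 1.28. Reject H₀.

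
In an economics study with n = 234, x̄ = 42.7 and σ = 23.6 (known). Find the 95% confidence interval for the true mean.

CI = x̄ ± z*(σ/√n) = 42.7 ± 1.96(23.6/√234) = 42.7 ± 3.02 = (39.68, 45.72)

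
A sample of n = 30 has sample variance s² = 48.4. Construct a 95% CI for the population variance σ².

df = 29. χ²_{0.025} = 45.722, χ²_{0.975} = 16.047. CI for σ² = ((n-1)s²/χ²_{α/2}, (n-1)s²/χ²_{1-α/2}) = (29·48.4/45.722, 29·48.4/16.047) = (30.7, 87.47)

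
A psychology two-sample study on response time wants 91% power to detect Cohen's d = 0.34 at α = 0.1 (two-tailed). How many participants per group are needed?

z_{α/2} = 1.645, z_β = Φ⁻¹(0.91) = 1.341. For small effect (d = 0.34): n per group = 2(z_{α/2} + z_β)²/d² = 2(1.645 + 1.341)²/0.34² = 154.3 → 155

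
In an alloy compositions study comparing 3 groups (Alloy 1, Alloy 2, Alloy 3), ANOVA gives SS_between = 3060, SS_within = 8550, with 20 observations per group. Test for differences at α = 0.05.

df_between = 2, df_within = 57. F = MS_between/MS_within = 1530.0/150.0 = 10.2. F_crit ≈ 3.159. Reject H₀. At least one mean differs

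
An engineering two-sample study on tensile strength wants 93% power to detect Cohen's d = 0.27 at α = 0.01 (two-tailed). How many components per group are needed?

z_{α/2} = 2.576, z_β = Φ⁻¹(0.93) = 1.476. For small effect (d = 0.27): n per group = 2(z_{α/2} + z_β)²/d² = 2(2.576 + 1.476)²/0.27² = 450.4 → 451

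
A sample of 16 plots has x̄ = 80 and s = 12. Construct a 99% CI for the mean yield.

CI = x̄ ± t*(s/√n) = 80 ± 2.947(12/√16) = (71.16, 88.84)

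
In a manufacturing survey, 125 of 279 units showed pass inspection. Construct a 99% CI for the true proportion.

p̂ = 0.448. CI = p̂ ± z*√(p̂(1-p̂)/n) = (0.371, 0.525)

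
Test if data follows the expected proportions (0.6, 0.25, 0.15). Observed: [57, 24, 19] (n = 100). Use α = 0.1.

Expected: [60.0, 25.0, 15.0]. χ² = 1.257. df = 2, critical = 4.605. Fail to reject H₀.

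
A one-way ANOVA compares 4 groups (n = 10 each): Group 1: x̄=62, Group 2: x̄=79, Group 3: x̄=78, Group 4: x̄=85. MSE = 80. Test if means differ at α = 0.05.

Grand mean = 76.0. SS_between = 2900.0, MS_between = 966.67. F = 12.083, F_crit ≈ 2.866. Reject H₀.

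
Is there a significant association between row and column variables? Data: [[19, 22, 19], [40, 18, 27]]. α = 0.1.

χ² = 5.107. df = 2, critical = 4.605. Reject H₀. Variables are dependent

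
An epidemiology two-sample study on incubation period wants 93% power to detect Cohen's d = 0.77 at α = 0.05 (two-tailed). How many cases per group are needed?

z_{α/2} = 1.96, z_β = Φ⁻¹(0.93) = 1.476. For medium effect (d = 0.77): n per group = 2(z_{α/2} + z_β)²/d² = 2(1.96 + 1.476)²/0.77² = 39.8 → 40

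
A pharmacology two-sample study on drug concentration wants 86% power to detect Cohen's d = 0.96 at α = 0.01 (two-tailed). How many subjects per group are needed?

z_{α/2} = 2.576, z_β = Φ⁻¹(0.86) = 1.08. For large effect (d = 0.96): n per group = 2(z_{α/2} + z_β)²/d² = 2(2.576 + 1.08)²/0.96² = 29.01 → 30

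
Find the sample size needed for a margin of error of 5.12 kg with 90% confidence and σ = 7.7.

n = (z*σ/E)² = (1.645×7.7/5.12)² = 6.1 → n = 7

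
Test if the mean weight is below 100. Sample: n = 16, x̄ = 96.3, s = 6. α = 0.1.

t = (96.3 - 100)/(6/√16) = -2.467, df = 15. Critical t = -1.341. Reject H₀.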